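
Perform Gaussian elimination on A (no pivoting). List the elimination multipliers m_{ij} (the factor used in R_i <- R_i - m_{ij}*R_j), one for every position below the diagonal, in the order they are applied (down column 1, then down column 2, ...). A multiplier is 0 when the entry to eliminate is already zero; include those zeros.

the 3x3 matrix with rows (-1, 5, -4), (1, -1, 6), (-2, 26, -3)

Forward elimination:
R2 <- R2 - (-1)*R1:  [ 0  4  2 ]
R3 <- R3 - (2)*R1:  [  0  16   5 ]
R3 <- R3 - (4)*R2:  [  0   0  -3 ]
Multipliers (in order of application): m_{21} = -1, m_{31} = 2, m_{32} = 4

multipliers: -1, 2, 4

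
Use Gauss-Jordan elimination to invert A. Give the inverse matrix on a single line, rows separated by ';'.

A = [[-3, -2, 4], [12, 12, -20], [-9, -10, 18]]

Gauss-Jordan on [A | I]:
R1 <- (1/-3)*R1:  [    1   2/3  -4/3  |  -1/3     0     0 ]
R2 <- R2 - (12)*R1:  [  0   4  -4  |   4   1   0 ]
R3 <- R3 - (-9)*R1:  [  0  -4   6  |  -3   0   1 ]
R2 <- (1/4)*R2:  [   0    1   -1  |    1  1/4    0 ]
R1 <- R1 - (2/3)*R2:  [    1     0  -2/3  |    -1  -1/6     0 ]
R3 <- R3 - (-4)*R2:  [ 0  0  2  |  1  1  1 ]
R3 <- (1/2)*R3:  [   0    0    1  |  1/2  1/2  1/2 ]
R1 <- R1 - (-2/3)*R3:  [    1     0     0  |  -2/3   1/6   1/3 ]
R2 <- R2 - (-1)*R3:  [   0    1    0  |  3/2  3/4  1/2 ]
Right block of [I | A^{-1}] is the inverse:
[ -2/3  1/6  1/3 ]
[  3/2  3/4  1/2 ]
[  1/2  1/2  1/2 ]

inverse = [-2/3 1/6 1/3; 3/2 3/4 1/2; 1/2 1/2 1/2]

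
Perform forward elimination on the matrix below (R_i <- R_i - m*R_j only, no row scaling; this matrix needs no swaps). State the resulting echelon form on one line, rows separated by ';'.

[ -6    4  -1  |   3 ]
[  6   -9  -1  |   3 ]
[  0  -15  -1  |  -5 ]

REF = [-6 4 -1 3; 0 -5 -2 6; 0 0 5 -23]

Forward elimination:
R2 <- R2 - (-1)*R1:  [  0  -5  -2   6 ]
R3 <- R3 - (3)*R2:  [   0    0    5  -23 ]
Row echelon form:
[ -6   4  -1  |    3 ]
[  0  -5  -2  |    6 ]
[  0   0   5  |  -23 ]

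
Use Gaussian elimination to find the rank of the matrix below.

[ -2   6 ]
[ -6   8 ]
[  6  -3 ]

Row reduction:
R2 <- R2 - (3)*R1:  [   0  -10 ]
R3 <- R3 - (-3)*R1:  [  0  15 ]
R3 <- R3 - (-3/2)*R2:  [ 0  0 ]
Row echelon form:
[ -2    6 ]
[  0  -10 ]
[  0    0 ]
Nonzero rows / pivot columns: 2

rank(A) = 2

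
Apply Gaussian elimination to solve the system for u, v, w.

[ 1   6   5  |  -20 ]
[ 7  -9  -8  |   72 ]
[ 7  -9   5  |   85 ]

(5, -5, 1)

Forward elimination on [A|b]:
R2 <- R2 - (7)*R1:  [   0  -51  -43  212 ]
R3 <- R3 - (7)*R1:  [   0  -51  -30  225 ]
R3 <- R3 - (1)*R2:  [  0   0  13  13 ]
Row echelon form:
[ 1    6    5  |  -20 ]
[ 0  -51  -43  |  212 ]
[ 0    0   13  |   13 ]
Back-substitution:
w = (13) / 13 = 1
v = (212 - (-43)*(1)) / -51 = -5
u = (-20 - (6)*(-5) - (5)*(1)) / 1 = 5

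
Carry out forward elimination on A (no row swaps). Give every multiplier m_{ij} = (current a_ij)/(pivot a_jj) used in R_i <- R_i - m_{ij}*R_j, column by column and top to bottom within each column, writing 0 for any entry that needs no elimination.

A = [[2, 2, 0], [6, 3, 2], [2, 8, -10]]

multipliers: 3, 1, -2

Forward elimination:
R2 <- R2 - (3)*R1:  [  0  -3   2 ]
R3 <- R3 - (1)*R1:  [   0    6  -10 ]
R3 <- R3 - (-2)*R2:  [  0   0  -6 ]
Multipliers (in order of application): m_{21} = 3, m_{31} = 1, m_{32} = -2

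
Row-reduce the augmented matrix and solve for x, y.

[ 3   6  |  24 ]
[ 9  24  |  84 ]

(4, 2)

Forward elimination on [A|b]:
R2 <- R2 - (3)*R1:  [  0   6  12 ]
Row echelon form:
[ 3  6  |  24 ]
[ 0  6  |  12 ]
Back-substitution:
y = (12) / 6 = 2
x = (24 - (6)*(2)) / 3 = 4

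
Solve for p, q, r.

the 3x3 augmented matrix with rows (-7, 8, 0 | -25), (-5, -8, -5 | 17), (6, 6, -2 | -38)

(-1, -4, 4)

Forward elimination on [A|b]:
R2 <- R2 - (5/7)*R1:  [     0  -96/7     -5  244/7 ]
R3 <- R3 - (-6/7)*R1:  [      0    90/7      -2  -416/7 ]
R3 <- R3 - (-15/16)*R2:  [       0        0  -107/16   -107/4 ]
Row echelon form:
[ -7      8        0  |     -25 ]
[  0  -96/7       -5  |   244/7 ]
[  0      0  -107/16  |  -107/4 ]
Back-substitution:
r = (-107/4) / (-107/16) = 4
q = (244/7 - (-5)*(4)) / (-96/7) = -4
p = (-25 - (8)*(-4)) / -7 = -1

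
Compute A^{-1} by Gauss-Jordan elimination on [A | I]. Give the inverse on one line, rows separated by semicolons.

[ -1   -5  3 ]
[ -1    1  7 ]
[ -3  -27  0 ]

inverse = [63/2 -27/2 -19/3; -7/2 3/2 2/3; 5 -2 -1]

Gauss-Jordan on [A | I]:
R1 <- (1/-1)*R1:  [  1   5  -3  |  -1   0   0 ]
R2 <- R2 - (-1)*R1:  [  0   6   4  |  -1   1   0 ]
R3 <- R3 - (-3)*R1:  [   0  -12   -9  |   -3    0    1 ]
R2 <- (1/6)*R2:  [    0     1   2/3  |  -1/6   1/6     0 ]
R1 <- R1 - (5)*R2:  [     1      0  -19/3  |   -1/6   -5/6      0 ]
R3 <- R3 - (-12)*R2:  [  0   0  -1  |  -5   2   1 ]
R3 <- (1/-1)*R3:  [  0   0   1  |   5  -2  -1 ]
R1 <- R1 - (-19/3)*R3:  [     1      0      0  |   63/2  -27/2  -19/3 ]
R2 <- R2 - (2/3)*R3:  [    0     1     0  |  -7/2   3/2   2/3 ]
Right block of [I | A^{-1}] is the inverse:
[ 63/2  -27/2  -19/3 ]
[ -7/2    3/2    2/3 ]
[    5     -2     -1 ]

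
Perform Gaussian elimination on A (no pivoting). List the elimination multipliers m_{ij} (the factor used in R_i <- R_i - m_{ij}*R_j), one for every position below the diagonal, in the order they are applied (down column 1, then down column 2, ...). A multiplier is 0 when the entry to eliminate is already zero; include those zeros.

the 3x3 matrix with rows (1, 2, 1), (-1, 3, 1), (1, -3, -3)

Forward elimination:
R2 <- R2 - (-1)*R1:  [ 0  5  2 ]
R3 <- R3 - (1)*R1:  [  0  -5  -4 ]
R3 <- R3 - (-1)*R2:  [  0   0  -2 ]
Multipliers (in order of application): m_{21} = -1, m_{31} = 1, m_{32} = -1

multipliers: -1, 1, -1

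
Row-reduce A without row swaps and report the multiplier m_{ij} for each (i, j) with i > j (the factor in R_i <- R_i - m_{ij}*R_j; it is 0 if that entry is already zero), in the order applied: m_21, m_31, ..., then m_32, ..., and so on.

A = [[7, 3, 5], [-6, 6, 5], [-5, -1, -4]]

Forward elimination:
R2 <- R2 - (-6/7)*R1:  [    0  60/7  65/7 ]
R3 <- R3 - (-5/7)*R1:  [    0   8/7  -3/7 ]
R3 <- R3 - (2/15)*R2:  [    0     0  -5/3 ]
Multipliers (in order of application): m_{21} = -6/7, m_{31} = -5/7, m_{32} = 2/15

multipliers: -6/7, -5/7, 2/15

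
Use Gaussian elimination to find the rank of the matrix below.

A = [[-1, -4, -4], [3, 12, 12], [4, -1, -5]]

Row reduction:
R2 <- R2 - (-3)*R1:  [ 0  0  0 ]
R3 <- R3 - (-4)*R1:  [   0  -17  -21 ]
R2 <-> R3   (pivot in column 2 was zero)
[ -1   -4   -4 ]
[  0  -17  -21 ]
[  0    0    0 ]
Row echelon form:
[ -1   -4   -4 ]
[  0  -17  -21 ]
[  0    0    0 ]
Nonzero rows / pivot columns: 2

rank(A) = 2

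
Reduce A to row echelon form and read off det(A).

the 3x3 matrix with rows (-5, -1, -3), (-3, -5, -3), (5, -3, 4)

Forward elimination:
R2 <- R2 - (3/5)*R1:  [     0  -22/5   -6/5 ]
R3 <- R3 - (-1)*R1:  [  0  -4   1 ]
R3 <- R3 - (10/11)*R2:  [     0      0  23/11 ]
Upper-triangular form:
[ -5     -1     -3 ]
[  0  -22/5   -6/5 ]
[  0      0  23/11 ]
det(A) = (-1)^0 * (-5) * (-22/5) * (23/11) = 46  (0 row swaps -> sign +1)

det(A) = 46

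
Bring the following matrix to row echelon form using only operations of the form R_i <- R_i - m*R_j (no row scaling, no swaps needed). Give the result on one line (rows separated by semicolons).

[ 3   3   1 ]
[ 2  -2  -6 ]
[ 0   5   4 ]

Forward elimination:
R2 <- R2 - (2/3)*R1:  [     0     -4  -20/3 ]
R3 <- R3 - (-5/4)*R2:  [     0      0  -13/3 ]
Row echelon form:
[ 3   3      1 ]
[ 0  -4  -20/3 ]
[ 0   0  -13/3 ]

REF = [3 3 1; 0 -4 -20/3; 0 0 -13/3]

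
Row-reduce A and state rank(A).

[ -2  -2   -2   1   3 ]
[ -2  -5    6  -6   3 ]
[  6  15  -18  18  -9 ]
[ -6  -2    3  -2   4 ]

Row reduction:
R2 <- R2 - (1)*R1:  [  0  -3   8  -7   0 ]
R3 <- R3 - (-3)*R1:  [   0    9  -24   21    0 ]
R4 <- R4 - (3)*R1:  [  0   4   9  -5  -5 ]
R3 <- R3 - (-3)*R2:  [ 0  0  0  0  0 ]
R4 <- R4 - (-4/3)*R2:  [     0      0   59/3  -43/3     -5 ]
R3 <-> R4   (pivot in column 3 was zero)
[ -2  -2    -2      1   3 ]
[  0  -3     8     -7   0 ]
[  0   0  59/3  -43/3  -5 ]
[  0   0     0      0   0 ]
Row echelon form:
[ -2  -2    -2      1   3 ]
[  0  -3     8     -7   0 ]
[  0   0  59/3  -43/3  -5 ]
[  0   0     0      0   0 ]
Nonzero rows / pivot columns: 3

rank(A) = 3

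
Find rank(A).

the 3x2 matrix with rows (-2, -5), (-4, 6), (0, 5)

Row reduction:
R2 <- R2 - (2)*R1:  [  0  16 ]
R3 <- R3 - (5/16)*R2:  [ 0  0 ]
Row echelon form:
[ -2  -5 ]
[  0  16 ]
[  0   0 ]
Nonzero rows / pivot columns: 2

rank(A) = 2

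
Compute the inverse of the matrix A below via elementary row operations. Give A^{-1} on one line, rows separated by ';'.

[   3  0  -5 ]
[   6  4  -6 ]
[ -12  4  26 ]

Gauss-Jordan on [A | I]:
R1 <- (1/3)*R1:  [    1     0  -5/3  |   1/3     0     0 ]
R2 <- R2 - (6)*R1:  [  0   4   4  |  -2   1   0 ]
R3 <- R3 - (-12)*R1:  [ 0  4  6  |  4  0  1 ]
R2 <- (1/4)*R2:  [    0     1     1  |  -1/2   1/4     0 ]
R3 <- R3 - (4)*R2:  [  0   0   2  |   6  -1   1 ]
R3 <- (1/2)*R3:  [    0     0     1  |     3  -1/2   1/2 ]
R1 <- R1 - (-5/3)*R3:  [    1     0     0  |  16/3  -5/6   5/6 ]
R2 <- R2 - (1)*R3:  [    0     1     0  |  -7/2   3/4  -1/2 ]
Right block of [I | A^{-1}] is the inverse:
[ 16/3  -5/6   5/6 ]
[ -7/2   3/4  -1/2 ]
[    3  -1/2   1/2 ]

inverse = [16/3 -5/6 5/6; -7/2 3/4 -1/2; 3 -1/2 1/2]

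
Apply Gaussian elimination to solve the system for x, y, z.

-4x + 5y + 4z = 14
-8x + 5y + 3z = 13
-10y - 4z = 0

Forward elimination on [A|b]:
R2 <- R2 - (2)*R1:  [   0   -5   -5  -15 ]
R3 <- R3 - (2)*R2:  [  0   0   6  30 ]
Row echelon form:
[ -4   5   4  |   14 ]
[  0  -5  -5  |  -15 ]
[  0   0   6  |   30 ]
Back-substitution:
z = (30) / 6 = 5
y = (-15 - (-5)*(5)) / -5 = -2
x = (14 - (5)*(-2) - (4)*(5)) / -4 = -1

(-1, -2, 5)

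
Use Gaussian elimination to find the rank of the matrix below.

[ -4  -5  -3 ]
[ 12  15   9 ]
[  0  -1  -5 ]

Row reduction:
R2 <- R2 - (-3)*R1:  [ 0  0  0 ]
R2 <-> R3   (pivot in column 2 was zero)
[ -4  -5  -3 ]
[  0  -1  -5 ]
[  0   0   0 ]
Row echelon form:
[ -4  -5  -3 ]
[  0  -1  -5 ]
[  0   0   0 ]
Nonzero rows / pivot columns: 2

rank(A) = 2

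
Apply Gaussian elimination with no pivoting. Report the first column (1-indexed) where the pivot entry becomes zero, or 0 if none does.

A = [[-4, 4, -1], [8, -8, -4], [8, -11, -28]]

first zero-pivot column = 2

Naive forward elimination:
R2 <- R2 - (-2)*R1:  [  0   0  -6 ]
R3 <- R3 - (-2)*R1:  [   0   -3  -30 ]
Matrix at this point:
[ -4   4   -1 ]
[  0   0   -6 ]
[  0  -3  -30 ]
Pivot entry (2,2) is zero but row 3 has -3 in column 2 -> naive elimination stops; a row interchange (e.g. R2 <-> R3) would be required here.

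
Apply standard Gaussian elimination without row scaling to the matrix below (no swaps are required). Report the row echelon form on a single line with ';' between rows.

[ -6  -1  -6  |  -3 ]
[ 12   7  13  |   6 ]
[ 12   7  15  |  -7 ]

Forward elimination:
R2 <- R2 - (-2)*R1:  [ 0  5  1  0 ]
R3 <- R3 - (-2)*R1:  [   0    5    3  -13 ]
R3 <- R3 - (1)*R2:  [   0    0    2  -13 ]
Row echelon form:
[ -6  -1  -6  |   -3 ]
[  0   5   1  |    0 ]
[  0   0   2  |  -13 ]

REF = [-6 -1 -6 -3; 0 5 1 0; 0 0 2 -13]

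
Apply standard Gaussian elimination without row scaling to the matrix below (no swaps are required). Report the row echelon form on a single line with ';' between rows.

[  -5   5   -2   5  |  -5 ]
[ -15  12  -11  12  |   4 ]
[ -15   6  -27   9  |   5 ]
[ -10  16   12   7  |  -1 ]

Forward elimination:
R2 <- R2 - (3)*R1:  [  0  -3  -5  -3  19 ]
R3 <- R3 - (3)*R1:  [   0   -9  -21   -6   20 ]
R4 <- R4 - (2)*R1:  [  0   6  16  -3   9 ]
R3 <- R3 - (3)*R2:  [   0    0   -6    3  -37 ]
R4 <- R4 - (-2)*R2:  [  0   0   6  -9  47 ]
R4 <- R4 - (-1)*R3:  [  0   0   0  -6  10 ]
Row echelon form:
[ -5   5  -2   5  |   -5 ]
[  0  -3  -5  -3  |   19 ]
[  0   0  -6   3  |  -37 ]
[  0   0   0  -6  |   10 ]

REF = [-5 5 -2 5 -5; 0 -3 -5 -3 19; 0 0 -6 3 -37; 0 0 0 -6 10]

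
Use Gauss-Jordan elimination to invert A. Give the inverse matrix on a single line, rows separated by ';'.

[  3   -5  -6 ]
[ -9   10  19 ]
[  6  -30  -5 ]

inverse = [-104/9 -31/9 7/9; -23/15 -7/15 1/15; -14/3 -4/3 1/3]

Gauss-Jordan on [A | I]:
R1 <- (1/3)*R1:  [    1  -5/3    -2  |   1/3     0     0 ]
R2 <- R2 - (-9)*R1:  [  0  -5   1  |   3   1   0 ]
R3 <- R3 - (6)*R1:  [   0  -20    7  |   -2    0    1 ]
R2 <- (1/-5)*R2:  [    0     1  -1/5  |  -3/5  -1/5     0 ]
R1 <- R1 - (-5/3)*R2:  [    1     0  -7/3  |  -2/3  -1/3     0 ]
R3 <- R3 - (-20)*R2:  [   0    0    3  |  -14   -4    1 ]
R3 <- (1/3)*R3:  [     0      0      1  |  -14/3   -4/3    1/3 ]
R1 <- R1 - (-7/3)*R3:  [      1       0       0  |  -104/9   -31/9     7/9 ]
R2 <- R2 - (-1/5)*R3:  [      0       1       0  |  -23/15   -7/15    1/15 ]
Right block of [I | A^{-1}] is the inverse:
[ -104/9  -31/9   7/9 ]
[ -23/15  -7/15  1/15 ]
[  -14/3   -4/3   1/3 ]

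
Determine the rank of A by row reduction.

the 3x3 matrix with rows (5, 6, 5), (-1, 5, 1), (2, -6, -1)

Row reduction:
R2 <- R2 - (-1/5)*R1:  [    0  31/5     2 ]
R3 <- R3 - (2/5)*R1:  [     0  -42/5     -3 ]
R3 <- R3 - (-42/31)*R2:  [     0      0  -9/31 ]
Row echelon form:
[ 5     6      5 ]
[ 0  31/5      2 ]
[ 0     0  -9/31 ]
Nonzero rows / pivot columns: 3

rank(A) = 3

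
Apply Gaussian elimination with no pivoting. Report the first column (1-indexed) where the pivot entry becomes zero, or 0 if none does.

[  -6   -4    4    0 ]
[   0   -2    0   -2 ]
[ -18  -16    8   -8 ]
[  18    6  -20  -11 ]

Naive forward elimination:
R3 <- R3 - (3)*R1:  [  0  -4  -4  -8 ]
R4 <- R4 - (-3)*R1:  [   0   -6   -8  -11 ]
R3 <- R3 - (2)*R2:  [  0   0  -4  -4 ]
R4 <- R4 - (3)*R2:  [  0   0  -8  -5 ]
R4 <- R4 - (2)*R3:  [ 0  0  0  3 ]
All pivots nonzero; naive elimination completes without hitting a zero pivot.

first zero-pivot column = 0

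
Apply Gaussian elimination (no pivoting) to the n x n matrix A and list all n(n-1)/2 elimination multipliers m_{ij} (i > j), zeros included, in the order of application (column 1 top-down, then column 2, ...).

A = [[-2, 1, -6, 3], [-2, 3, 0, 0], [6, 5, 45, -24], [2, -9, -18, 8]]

Forward elimination:
R2 <- R2 - (1)*R1:  [  0   2   6  -3 ]
R3 <- R3 - (-3)*R1:  [   0    8   27  -15 ]
R4 <- R4 - (-1)*R1:  [   0   -8  -24   11 ]
R3 <- R3 - (4)*R2:  [  0   0   3  -3 ]
R4 <- R4 - (-4)*R2:  [  0   0   0  -1 ]
R4: entry in column 3 is already 0 -> m_{43} = 0 (no row operation needed)
Multipliers (in order of application): m_{21} = 1, m_{31} = -3, m_{41} = -1, m_{32} = 4, m_{42} = -4, m_{43} = 0

multipliers: 1, -3, -1, 4, -4, 0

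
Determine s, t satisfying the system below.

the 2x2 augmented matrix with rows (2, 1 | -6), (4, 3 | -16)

Forward elimination on [A|b]:
R2 <- R2 - (2)*R1:  [  0   1  -4 ]
Row echelon form:
[ 2  1  |  -6 ]
[ 0  1  |  -4 ]
Back-substitution:
t = (-4) / 1 = -4
s = (-6 - (1)*(-4)) / 2 = -1

(-1, -4)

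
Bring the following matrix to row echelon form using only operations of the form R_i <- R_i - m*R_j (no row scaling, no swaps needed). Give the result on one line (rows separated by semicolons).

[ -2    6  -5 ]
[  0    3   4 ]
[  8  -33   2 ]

Forward elimination:
R3 <- R3 - (-4)*R1:  [   0   -9  -18 ]
R3 <- R3 - (-3)*R2:  [  0   0  -6 ]
Row echelon form:
[ -2  6  -5 ]
[  0  3   4 ]
[  0  0  -6 ]

REF = [-2 6 -5; 0 3 4; 0 0 -6]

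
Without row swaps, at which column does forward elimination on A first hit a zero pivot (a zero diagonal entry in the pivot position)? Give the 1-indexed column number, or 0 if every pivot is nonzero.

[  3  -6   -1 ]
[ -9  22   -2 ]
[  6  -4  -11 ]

Naive forward elimination:
R2 <- R2 - (-3)*R1:  [  0   4  -5 ]
R3 <- R3 - (2)*R1:  [  0   8  -9 ]
R3 <- R3 - (2)*R2:  [ 0  0  1 ]
All pivots nonzero; naive elimination completes without hitting a zero pivot.

first zero-pivot column = 0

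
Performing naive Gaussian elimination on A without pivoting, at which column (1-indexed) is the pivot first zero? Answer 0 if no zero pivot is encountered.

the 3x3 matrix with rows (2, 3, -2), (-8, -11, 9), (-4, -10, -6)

Naive forward elimination:
R2 <- R2 - (-4)*R1:  [ 0  1  1 ]
R3 <- R3 - (-2)*R1:  [   0   -4  -10 ]
R3 <- R3 - (-4)*R2:  [  0   0  -6 ]
All pivots nonzero; naive elimination completes without hitting a zero pivot.

first zero-pivot column = 0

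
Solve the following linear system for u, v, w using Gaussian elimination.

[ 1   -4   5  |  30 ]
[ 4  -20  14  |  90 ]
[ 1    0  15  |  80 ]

Forward elimination on [A|b]:
R2 <- R2 - (4)*R1:  [   0   -4   -6  -30 ]
R3 <- R3 - (1)*R1:  [  0   4  10  50 ]
R3 <- R3 - (-1)*R2:  [  0   0   4  20 ]
Row echelon form:
[ 1  -4   5  |   30 ]
[ 0  -4  -6  |  -30 ]
[ 0   0   4  |   20 ]
Back-substitution:
w = (20) / 4 = 5
v = (-30 - (-6)*(5)) / -4 = 0
u = (30 - (-4)*(0) - (5)*(5)) / 1 = 5

(5, 0, 5)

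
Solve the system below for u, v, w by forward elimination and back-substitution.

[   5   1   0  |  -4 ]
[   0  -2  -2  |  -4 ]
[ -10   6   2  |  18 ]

Forward elimination on [A|b]:
R3 <- R3 - (-2)*R1:  [  0   8   2  10 ]
R3 <- R3 - (-4)*R2:  [  0   0  -6  -6 ]
Row echelon form:
[ 5   1   0  |  -4 ]
[ 0  -2  -2  |  -4 ]
[ 0   0  -6  |  -6 ]
Back-substitution:
w = (-6) / -6 = 1
v = (-4 - (-2)*(1)) / -2 = 1
u = (-4 - (1)*(1)) / 5 = -1

(-1, 1, 1)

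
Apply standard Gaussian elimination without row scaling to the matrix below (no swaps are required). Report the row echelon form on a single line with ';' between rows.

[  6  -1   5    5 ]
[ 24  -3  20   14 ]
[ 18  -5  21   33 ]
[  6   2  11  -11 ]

REF = [6 -1 5 5; 0 1 0 -6; 0 0 6 6; 0 0 0 -4]

Forward elimination:
R2 <- R2 - (4)*R1:  [  0   1   0  -6 ]
R3 <- R3 - (3)*R1:  [  0  -2   6  18 ]
R4 <- R4 - (1)*R1:  [   0    3    6  -16 ]
R3 <- R3 - (-2)*R2:  [ 0  0  6  6 ]
R4 <- R4 - (3)*R2:  [ 0  0  6  2 ]
R4 <- R4 - (1)*R3:  [  0   0   0  -4 ]
Row echelon form:
[ 6  -1  5   5 ]
[ 0   1  0  -6 ]
[ 0   0  6   6 ]
[ 0   0  0  -4 ]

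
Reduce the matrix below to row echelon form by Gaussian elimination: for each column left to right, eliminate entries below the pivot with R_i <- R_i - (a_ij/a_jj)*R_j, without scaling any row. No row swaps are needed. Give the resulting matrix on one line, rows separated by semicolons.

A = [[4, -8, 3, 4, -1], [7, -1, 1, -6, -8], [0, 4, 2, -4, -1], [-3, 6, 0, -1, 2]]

REF = [4 -8 3 4 -1; 0 13 -17/4 -13 -25/4; 0 0 43/13 0 12/13; 0 0 0 2 107/172]

Forward elimination:
R2 <- R2 - (7/4)*R1:  [     0     13  -17/4    -13  -25/4 ]
R4 <- R4 - (-3/4)*R1:  [   0    0  9/4    2  5/4 ]
R3 <- R3 - (4/13)*R2:  [     0      0  43/13      0  12/13 ]
R4 <- R4 - (117/172)*R3:  [       0        0        0        2  107/172 ]
Row echelon form:
[ 4  -8      3    4       -1 ]
[ 0  13  -17/4  -13    -25/4 ]
[ 0   0  43/13    0    12/13 ]
[ 0   0      0    2  107/172 ]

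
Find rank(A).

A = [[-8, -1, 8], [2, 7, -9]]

Row reduction:
R2 <- R2 - (-1/4)*R1:  [    0  27/4    -7 ]
Row echelon form:
[ -8    -1   8 ]
[  0  27/4  -7 ]
Nonzero rows / pivot columns: 2

rank(A) = 2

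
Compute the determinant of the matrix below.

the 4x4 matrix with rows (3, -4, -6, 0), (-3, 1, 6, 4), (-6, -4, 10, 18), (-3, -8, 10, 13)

Forward elimination:
R2 <- R2 - (-1)*R1:  [  0  -3   0   4 ]
R3 <- R3 - (-2)*R1:  [   0  -12   -2   18 ]
R4 <- R4 - (-1)*R1:  [   0  -12    4   13 ]
R3 <- R3 - (4)*R2:  [  0   0  -2   2 ]
R4 <- R4 - (4)*R2:  [  0   0   4  -3 ]
R4 <- R4 - (-2)*R3:  [ 0  0  0  1 ]
Upper-triangular form:
[ 3  -4  -6  0 ]
[ 0  -3   0  4 ]
[ 0   0  -2  2 ]
[ 0   0   0  1 ]
det(A) = (-1)^0 * (3) * (-3) * (-2) * (1) = 18  (0 row swaps -> sign +1)

det(A) = 18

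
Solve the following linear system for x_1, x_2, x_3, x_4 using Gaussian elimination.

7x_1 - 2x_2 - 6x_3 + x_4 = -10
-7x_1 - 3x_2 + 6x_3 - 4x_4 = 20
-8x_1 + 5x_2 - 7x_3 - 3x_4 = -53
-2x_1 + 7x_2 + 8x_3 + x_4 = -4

(-1, -5, 3, 5)

Forward elimination on [A|b]:
R2 <- R2 - (-1)*R1:  [  0  -5   0  -3  10 ]
R3 <- R3 - (-8/7)*R1:  [      0    19/7   -97/7   -13/7  -451/7 ]
R4 <- R4 - (-2/7)*R1:  [     0   45/7   44/7    9/7  -48/7 ]
R3 <- R3 - (-19/35)*R2:  [       0        0    -97/7  -122/35      -59 ]
R4 <- R4 - (-9/7)*R2:  [     0      0   44/7  -18/7      6 ]
R4 <- R4 - (-44/97)*R3:  [         0          0          0  -2014/485   -2014/97 ]
Row echelon form:
[ 7  -2     -6          1  |       -10 ]
[ 0  -5      0         -3  |        10 ]
[ 0   0  -97/7    -122/35  |       -59 ]
[ 0   0      0  -2014/485  |  -2014/97 ]
Back-substitution:
x_4 = (-2014/97) / (-2014/485) = 5
x_3 = (-59 - (-122/35)*(5)) / (-97/7) = 3
x_2 = (10 - (-3)*(5)) / -5 = -5
x_1 = (-10 - (-2)*(-5) - (-6)*(3) - (1)*(5)) / 7 = -1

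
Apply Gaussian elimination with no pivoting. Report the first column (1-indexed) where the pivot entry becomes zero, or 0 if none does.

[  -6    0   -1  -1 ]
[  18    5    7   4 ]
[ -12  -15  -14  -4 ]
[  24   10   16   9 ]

first zero-pivot column = 3

Naive forward elimination:
R2 <- R2 - (-3)*R1:  [ 0  5  4  1 ]
R3 <- R3 - (2)*R1:  [   0  -15  -12   -2 ]
R4 <- R4 - (-4)*R1:  [  0  10  12   5 ]
R3 <- R3 - (-3)*R2:  [ 0  0  0  1 ]
R4 <- R4 - (2)*R2:  [ 0  0  4  3 ]
Matrix at this point:
[ -6  0  -1  -1 ]
[  0  5   4   1 ]
[  0  0   0   1 ]
[  0  0   4   3 ]
Pivot entry (3,3) is zero but row 4 has 4 in column 3 -> naive elimination stops; a row interchange (e.g. R3 <-> R4) would be required here.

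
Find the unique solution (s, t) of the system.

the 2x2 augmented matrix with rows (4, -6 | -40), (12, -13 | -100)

(-4, 4)

Forward elimination on [A|b]:
R2 <- R2 - (3)*R1:  [  0   5  20 ]
Row echelon form:
[ 4  -6  |  -40 ]
[ 0   5  |   20 ]
Back-substitution:
t = (20) / 5 = 4
s = (-40 - (-6)*(4)) / 4 = -4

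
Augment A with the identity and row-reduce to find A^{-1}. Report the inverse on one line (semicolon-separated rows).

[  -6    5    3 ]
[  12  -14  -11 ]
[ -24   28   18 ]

inverse = [-7/12 1/16 13/96; -1/2 3/8 5/16; 0 -1/2 -1/4]

Gauss-Jordan on [A | I]:
R1 <- (1/-6)*R1:  [    1  -5/6  -1/2  |  -1/6     0     0 ]
R2 <- R2 - (12)*R1:  [  0  -4  -5  |   2   1   0 ]
R3 <- R3 - (-24)*R1:  [  0   8   6  |  -4   0   1 ]
R2 <- (1/-4)*R2:  [    0     1   5/4  |  -1/2  -1/4     0 ]
R1 <- R1 - (-5/6)*R2:  [     1      0  13/24  |  -7/12  -5/24      0 ]
R3 <- R3 - (8)*R2:  [  0   0  -4  |   0   2   1 ]
R3 <- (1/-4)*R3:  [    0     0     1  |     0  -1/2  -1/4 ]
R1 <- R1 - (13/24)*R3:  [     1      0      0  |  -7/12   1/16  13/96 ]
R2 <- R2 - (5/4)*R3:  [    0     1     0  |  -1/2   3/8  5/16 ]
Right block of [I | A^{-1}] is the inverse:
[ -7/12  1/16  13/96 ]
[  -1/2   3/8   5/16 ]
[     0  -1/2   -1/4 ]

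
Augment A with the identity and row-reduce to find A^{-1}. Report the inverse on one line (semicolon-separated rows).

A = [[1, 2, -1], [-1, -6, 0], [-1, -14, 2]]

Gauss-Jordan on [A | I]:
R2 <- R2 - (-1)*R1:  [  0  -4  -1  |   1   1   0 ]
R3 <- R3 - (-1)*R1:  [   0  -12    1  |    1    0    1 ]
R2 <- (1/-4)*R2:  [    0     1   1/4  |  -1/4  -1/4     0 ]
R1 <- R1 - (2)*R2:  [    1     0  -3/2  |   3/2   1/2     0 ]
R3 <- R3 - (-12)*R2:  [  0   0   4  |  -2  -3   1 ]
R3 <- (1/4)*R3:  [    0     0     1  |  -1/2  -3/4   1/4 ]
R1 <- R1 - (-3/2)*R3:  [    1     0     0  |   3/4  -5/8   3/8 ]
R2 <- R2 - (1/4)*R3:  [     0      1      0  |   -1/8  -1/16  -1/16 ]
Right block of [I | A^{-1}] is the inverse:
[  3/4   -5/8    3/8 ]
[ -1/8  -1/16  -1/16 ]
[ -1/2   -3/4    1/4 ]

inverse = [3/4 -5/8 3/8; -1/8 -1/16 -1/16; -1/2 -3/4 1/4]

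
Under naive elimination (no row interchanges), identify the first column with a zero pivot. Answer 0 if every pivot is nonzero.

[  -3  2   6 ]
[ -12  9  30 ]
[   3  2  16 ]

first zero-pivot column = 0

Naive forward elimination:
R2 <- R2 - (4)*R1:  [ 0  1  6 ]
R3 <- R3 - (-1)*R1:  [  0   4  22 ]
R3 <- R3 - (4)*R2:  [  0   0  -2 ]
All pivots nonzero; naive elimination completes without hitting a zero pivot.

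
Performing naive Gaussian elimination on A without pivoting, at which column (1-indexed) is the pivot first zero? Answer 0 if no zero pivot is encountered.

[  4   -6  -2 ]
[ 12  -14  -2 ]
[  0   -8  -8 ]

Naive forward elimination:
R2 <- R2 - (3)*R1:  [ 0  4  4 ]
R3 <- R3 - (-2)*R2:  [ 0  0  0 ]
Matrix at this point:
[ 4  -6  -2 ]
[ 0   4   4 ]
[ 0   0   0 ]
Pivot entry (3,3) in the last row is zero and there are no rows below to swap with -> zero pivot in column 3 (A is singular).

first zero-pivot column = 3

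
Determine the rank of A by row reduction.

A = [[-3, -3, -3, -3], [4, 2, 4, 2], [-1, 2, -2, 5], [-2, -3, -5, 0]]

Row reduction:
R2 <- R2 - (-4/3)*R1:  [  0  -2   0  -2 ]
R3 <- R3 - (1/3)*R1:  [  0   3  -1   6 ]
R4 <- R4 - (2/3)*R1:  [  0  -1  -3   2 ]
R3 <- R3 - (-3/2)*R2:  [  0   0  -1   3 ]
R4 <- R4 - (1/2)*R2:  [  0   0  -3   3 ]
R4 <- R4 - (3)*R3:  [  0   0   0  -6 ]
Row echelon form:
[ -3  -3  -3  -3 ]
[  0  -2   0  -2 ]
[  0   0  -1   3 ]
[  0   0   0  -6 ]
Nonzero rows / pivot columns: 4

rank(A) = 4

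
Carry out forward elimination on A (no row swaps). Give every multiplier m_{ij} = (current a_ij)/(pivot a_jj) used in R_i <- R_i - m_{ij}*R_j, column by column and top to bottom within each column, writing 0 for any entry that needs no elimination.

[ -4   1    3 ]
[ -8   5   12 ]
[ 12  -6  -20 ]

Forward elimination:
R2 <- R2 - (2)*R1:  [ 0  3  6 ]
R3 <- R3 - (-3)*R1:  [   0   -3  -11 ]
R3 <- R3 - (-1)*R2:  [  0   0  -5 ]
Multipliers (in order of application): m_{21} = 2, m_{31} = -3, m_{32} = -1

multipliers: 2, -3, -1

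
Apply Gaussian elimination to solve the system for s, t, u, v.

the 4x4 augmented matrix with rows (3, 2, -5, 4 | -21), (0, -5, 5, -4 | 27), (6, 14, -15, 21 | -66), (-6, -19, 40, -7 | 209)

(-1, -3, 4, 2)

Forward elimination on [A|b]:
R3 <- R3 - (2)*R1:  [   0   10   -5   13  -24 ]
R4 <- R4 - (-2)*R1:  [   0  -15   30    1  167 ]
R3 <- R3 - (-2)*R2:  [  0   0   5   5  30 ]
R4 <- R4 - (3)*R2:  [  0   0  15  13  86 ]
R4 <- R4 - (3)*R3:  [  0   0   0  -2  -4 ]
Row echelon form:
[ 3   2  -5   4  |  -21 ]
[ 0  -5   5  -4  |   27 ]
[ 0   0   5   5  |   30 ]
[ 0   0   0  -2  |   -4 ]
Back-substitution:
v = (-4) / -2 = 2
u = (30 - (5)*(2)) / 5 = 4
t = (27 - (5)*(4) - (-4)*(2)) / -5 = -3
s = (-21 - (2)*(-3) - (-5)*(4) - (4)*(2)) / 3 = -1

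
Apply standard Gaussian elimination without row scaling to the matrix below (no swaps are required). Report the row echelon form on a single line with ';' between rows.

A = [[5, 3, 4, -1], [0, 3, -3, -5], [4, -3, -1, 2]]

Forward elimination:
R3 <- R3 - (4/5)*R1:  [     0  -27/5  -21/5   14/5 ]
R3 <- R3 - (-9/5)*R2:  [     0      0  -48/5  -31/5 ]
Row echelon form:
[ 5  3      4     -1 ]
[ 0  3     -3     -5 ]
[ 0  0  -48/5  -31/5 ]

REF = [5 3 4 -1; 0 3 -3 -5; 0 0 -48/5 -31/5]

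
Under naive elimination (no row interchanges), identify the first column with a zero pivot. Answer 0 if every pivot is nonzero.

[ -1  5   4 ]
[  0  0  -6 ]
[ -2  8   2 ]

first zero-pivot column = 2

Naive forward elimination:
R3 <- R3 - (2)*R1:  [  0  -2  -6 ]
Matrix at this point:
[ -1   5   4 ]
[  0   0  -6 ]
[  0  -2  -6 ]
Pivot entry (2,2) is zero but row 3 has -2 in column 2 -> naive elimination stops; a row interchange (e.g. R2 <-> R3) would be required here.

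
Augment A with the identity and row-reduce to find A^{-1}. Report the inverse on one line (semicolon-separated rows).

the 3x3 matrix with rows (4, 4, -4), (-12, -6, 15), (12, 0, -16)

Gauss-Jordan on [A | I]:
R1 <- (1/4)*R1:  [   1    1   -1  |  1/4    0    0 ]
R2 <- R2 - (-12)*R1:  [ 0  6  3  |  3  1  0 ]
R3 <- R3 - (12)*R1:  [   0  -12   -4  |   -3    0    1 ]
R2 <- (1/6)*R2:  [   0    1  1/2  |  1/2  1/6    0 ]
R1 <- R1 - (1)*R2:  [    1     0  -3/2  |  -1/4  -1/6     0 ]
R3 <- R3 - (-12)*R2:  [ 0  0  2  |  3  2  1 ]
R3 <- (1/2)*R3:  [   0    0    1  |  3/2    1  1/2 ]
R1 <- R1 - (-3/2)*R3:  [   1    0    0  |    2  4/3  3/4 ]
R2 <- R2 - (1/2)*R3:  [    0     1     0  |  -1/4  -1/3  -1/4 ]
Right block of [I | A^{-1}] is the inverse:
[    2   4/3   3/4 ]
[ -1/4  -1/3  -1/4 ]
[  3/2     1   1/2 ]

inverse = [2 4/3 3/4; -1/4 -1/3 -1/4; 3/2 1 1/2]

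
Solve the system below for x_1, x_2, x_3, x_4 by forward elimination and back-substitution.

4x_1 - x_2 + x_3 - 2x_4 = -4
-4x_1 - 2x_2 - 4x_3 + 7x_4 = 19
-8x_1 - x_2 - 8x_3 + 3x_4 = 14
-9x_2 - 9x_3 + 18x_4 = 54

(2, 3, -3, 3)

Forward elimination on [A|b]:
R2 <- R2 - (-1)*R1:  [  0  -3  -3   5  15 ]
R3 <- R3 - (-2)*R1:  [  0  -3  -6  -1   6 ]
R3 <- R3 - (1)*R2:  [  0   0  -3  -6  -9 ]
R4 <- R4 - (3)*R2:  [ 0  0  0  3  9 ]
Row echelon form:
[ 4  -1   1  -2  |  -4 ]
[ 0  -3  -3   5  |  15 ]
[ 0   0  -3  -6  |  -9 ]
[ 0   0   0   3  |   9 ]
Back-substitution:
x_4 = (9) / 3 = 3
x_3 = (-9 - (-6)*(3)) / -3 = -3
x_2 = (15 - (-3)*(-3) - (5)*(3)) / -3 = 3
x_1 = (-4 - (-1)*(3) - (1)*(-3) - (-2)*(3)) / 4 = 2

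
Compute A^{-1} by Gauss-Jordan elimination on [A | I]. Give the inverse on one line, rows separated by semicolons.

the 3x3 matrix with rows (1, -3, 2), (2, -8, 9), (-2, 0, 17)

Gauss-Jordan on [A | I]:
R2 <- R2 - (2)*R1:  [  0  -2   5  |  -2   1   0 ]
R3 <- R3 - (-2)*R1:  [  0  -6  21  |   2   0   1 ]
R2 <- (1/-2)*R2:  [    0     1  -5/2  |     1  -1/2     0 ]
R1 <- R1 - (-3)*R2:  [     1      0  -11/2  |      4   -3/2      0 ]
R3 <- R3 - (-6)*R2:  [  0   0   6  |   8  -3   1 ]
R3 <- (1/6)*R3:  [    0     0     1  |   4/3  -1/2   1/6 ]
R1 <- R1 - (-11/2)*R3:  [     1      0      0  |   34/3  -17/4  11/12 ]
R2 <- R2 - (-5/2)*R3:  [    0     1     0  |  13/3  -7/4  5/12 ]
Right block of [I | A^{-1}] is the inverse:
[ 34/3  -17/4  11/12 ]
[ 13/3   -7/4   5/12 ]
[  4/3   -1/2    1/6 ]

inverse = [34/3 -17/4 11/12; 13/3 -7/4 5/12; 4/3 -1/2 1/6]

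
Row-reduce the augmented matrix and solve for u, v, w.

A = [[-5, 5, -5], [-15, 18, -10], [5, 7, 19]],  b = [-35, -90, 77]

Forward elimination on [A|b]:
R2 <- R2 - (3)*R1:  [  0   3   5  15 ]
R3 <- R3 - (-1)*R1:  [  0  12  14  42 ]
R3 <- R3 - (4)*R2:  [   0    0   -6  -18 ]
Row echelon form:
[ -5  5  -5  |  -35 ]
[  0  3   5  |   15 ]
[  0  0  -6  |  -18 ]
Back-substitution:
w = (-18) / -6 = 3
v = (15 - (5)*(3)) / 3 = 0
u = (-35 - (5)*(0) - (-5)*(3)) / -5 = 4

(4, 0, 3)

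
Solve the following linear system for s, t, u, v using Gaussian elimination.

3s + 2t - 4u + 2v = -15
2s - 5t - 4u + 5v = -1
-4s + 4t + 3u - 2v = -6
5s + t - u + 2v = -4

(1, -3, 2, -2)

Forward elimination on [A|b]:
R2 <- R2 - (2/3)*R1:  [     0  -19/3   -4/3   11/3      9 ]
R3 <- R3 - (-4/3)*R1:  [    0  20/3  -7/3   2/3   -26 ]
R4 <- R4 - (5/3)*R1:  [    0  -7/3  17/3  -4/3    21 ]
R3 <- R3 - (-20/19)*R2:  [       0        0   -71/19    86/19  -314/19 ]
R4 <- R4 - (7/19)*R2:  [      0       0  117/19  -51/19  336/19 ]
R4 <- R4 - (-117/71)*R3:  [       0        0        0   339/71  -678/71 ]
Row echelon form:
[ 3      2      -4       2  |      -15 ]
[ 0  -19/3    -4/3    11/3  |        9 ]
[ 0      0  -71/19   86/19  |  -314/19 ]
[ 0      0       0  339/71  |  -678/71 ]
Back-substitution:
v = (-678/71) / (339/71) = -2
u = (-314/19 - (86/19)*(-2)) / (-71/19) = 2
t = (9 - (-4/3)*(2) - (11/3)*(-2)) / (-19/3) = -3
s = (-15 - (2)*(-3) - (-4)*(2) - (2)*(-2)) / 3 = 1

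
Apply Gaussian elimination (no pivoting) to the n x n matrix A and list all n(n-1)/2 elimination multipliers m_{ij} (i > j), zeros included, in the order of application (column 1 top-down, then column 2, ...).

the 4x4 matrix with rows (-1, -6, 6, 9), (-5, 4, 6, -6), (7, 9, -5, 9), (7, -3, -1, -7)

multipliers: 5, -7, -7, -33/34, -45/34, 157/233

Forward elimination:
R2 <- R2 - (5)*R1:  [   0   34  -24  -51 ]
R3 <- R3 - (-7)*R1:  [   0  -33   37   72 ]
R4 <- R4 - (-7)*R1:  [   0  -45   41   56 ]
R3 <- R3 - (-33/34)*R2:  [      0       0  233/17    45/2 ]
R4 <- R4 - (-45/34)*R2:  [      0       0  157/17   -23/2 ]
R4 <- R4 - (157/233)*R3:  [         0          0          0  -6212/233 ]
Multipliers (in order of application): m_{21} = 5, m_{31} = -7, m_{41} = -7, m_{32} = -33/34, m_{42} = -45/34, m_{43} = 157/233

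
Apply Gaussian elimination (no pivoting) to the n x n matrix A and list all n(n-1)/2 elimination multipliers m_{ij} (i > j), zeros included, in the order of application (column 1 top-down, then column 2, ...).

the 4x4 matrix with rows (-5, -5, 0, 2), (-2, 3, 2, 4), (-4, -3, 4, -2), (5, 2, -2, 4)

Forward elimination:
R2 <- R2 - (2/5)*R1:  [    0     5     2  16/5 ]
R3 <- R3 - (4/5)*R1:  [     0      1      4  -18/5 ]
R4 <- R4 - (-1)*R1:  [  0  -3  -2   6 ]
R3 <- R3 - (1/5)*R2:  [       0        0     18/5  -106/25 ]
R4 <- R4 - (-3/5)*R2:  [      0       0    -4/5  198/25 ]
R4 <- R4 - (-2/9)*R3:  [      0       0       0  314/45 ]
Multipliers (in order of application): m_{21} = 2/5, m_{31} = 4/5, m_{41} = -1, m_{32} = 1/5, m_{42} = -3/5, m_{43} = -2/9

multipliers: 2/5, 4/5, -1, 1/5, -3/5, -2/9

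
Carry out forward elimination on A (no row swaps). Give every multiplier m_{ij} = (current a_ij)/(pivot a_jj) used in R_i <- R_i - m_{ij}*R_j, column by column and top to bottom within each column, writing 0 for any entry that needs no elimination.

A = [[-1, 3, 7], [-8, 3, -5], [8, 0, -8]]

Forward elimination:
R2 <- R2 - (8)*R1:  [   0  -21  -61 ]
R3 <- R3 - (-8)*R1:  [  0  24  48 ]
R3 <- R3 - (-8/7)*R2:  [      0       0  -152/7 ]
Multipliers (in order of application): m_{21} = 8, m_{31} = -8, m_{32} = -8/7

multipliers: 8, -8, -8/7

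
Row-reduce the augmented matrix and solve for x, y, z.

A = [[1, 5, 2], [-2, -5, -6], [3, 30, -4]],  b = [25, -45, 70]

(0, 3, 5)

Forward elimination on [A|b]:
R2 <- R2 - (-2)*R1:  [  0   5  -2   5 ]
R3 <- R3 - (3)*R1:  [   0   15  -10   -5 ]
R3 <- R3 - (3)*R2:  [   0    0   -4  -20 ]
Row echelon form:
[ 1  5   2  |   25 ]
[ 0  5  -2  |    5 ]
[ 0  0  -4  |  -20 ]
Back-substitution:
z = (-20) / -4 = 5
y = (5 - (-2)*(5)) / 5 = 3
x = (25 - (5)*(3) - (2)*(5)) / 1 = 0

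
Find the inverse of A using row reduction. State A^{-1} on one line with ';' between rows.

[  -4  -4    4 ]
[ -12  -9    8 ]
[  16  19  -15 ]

Gauss-Jordan on [A | I]:
R1 <- (1/-4)*R1:  [    1     1    -1  |  -1/4     0     0 ]
R2 <- R2 - (-12)*R1:  [  0   3  -4  |  -3   1   0 ]
R3 <- R3 - (16)*R1:  [ 0  3  1  |  4  0  1 ]
R2 <- (1/3)*R2:  [    0     1  -4/3  |    -1   1/3     0 ]
R1 <- R1 - (1)*R2:  [    1     0   1/3  |   3/4  -1/3     0 ]
R3 <- R3 - (3)*R2:  [  0   0   5  |   7  -1   1 ]
R3 <- (1/5)*R3:  [    0     0     1  |   7/5  -1/5   1/5 ]
R1 <- R1 - (1/3)*R3:  [     1      0      0  |  17/60  -4/15  -1/15 ]
R2 <- R2 - (-4/3)*R3:  [     0      1      0  |  13/15   1/15   4/15 ]
Right block of [I | A^{-1}] is the inverse:
[ 17/60  -4/15  -1/15 ]
[ 13/15   1/15   4/15 ]
[   7/5   -1/5    1/5 ]

inverse = [17/60 -4/15 -1/15; 13/15 1/15 4/15; 7/5 -1/5 1/5]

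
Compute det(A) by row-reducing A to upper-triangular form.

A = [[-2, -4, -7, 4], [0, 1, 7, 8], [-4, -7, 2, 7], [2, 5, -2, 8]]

Forward elimination:
R3 <- R3 - (2)*R1:  [  0   1  16  -1 ]
R4 <- R4 - (-1)*R1:  [  0   1  -9  12 ]
R3 <- R3 - (1)*R2:  [  0   0   9  -9 ]
R4 <- R4 - (1)*R2:  [   0    0  -16    4 ]
R4 <- R4 - (-16/9)*R3:  [   0    0    0  -12 ]
Upper-triangular form:
[ -2  -4  -7    4 ]
[  0   1   7    8 ]
[  0   0   9   -9 ]
[  0   0   0  -12 ]
det(A) = (-1)^0 * (-2) * (1) * (9) * (-12) = 216  (0 row swaps -> sign +1)

det(A) = 216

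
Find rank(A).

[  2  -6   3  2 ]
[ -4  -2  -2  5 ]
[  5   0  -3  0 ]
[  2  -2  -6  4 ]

Row reduction:
R2 <- R2 - (-2)*R1:  [   0  -14    4    9 ]
R3 <- R3 - (5/2)*R1:  [     0     15  -21/2     -5 ]
R4 <- R4 - (1)*R1:  [  0   4  -9   2 ]
R3 <- R3 - (-15/14)*R2:  [      0       0  -87/14   65/14 ]
R4 <- R4 - (-2/7)*R2:  [     0      0  -55/7   32/7 ]
R4 <- R4 - (110/87)*R3:  [       0        0        0  -113/87 ]
Row echelon form:
[ 2   -6       3        2 ]
[ 0  -14       4        9 ]
[ 0    0  -87/14    65/14 ]
[ 0    0       0  -113/87 ]
Nonzero rows / pivot columns: 4

rank(A) = 4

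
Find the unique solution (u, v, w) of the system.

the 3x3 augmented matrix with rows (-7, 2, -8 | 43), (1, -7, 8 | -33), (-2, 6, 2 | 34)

(-5, 4, 0)

Forward elimination on [A|b]:
R2 <- R2 - (-1/7)*R1:  [      0   -47/7    48/7  -188/7 ]
R3 <- R3 - (2/7)*R1:  [     0   38/7   30/7  152/7 ]
R3 <- R3 - (-38/47)*R2:  [      0       0  462/47       0 ]
Row echelon form:
[ -7      2      -8  |      43 ]
[  0  -47/7    48/7  |  -188/7 ]
[  0      0  462/47  |       0 ]
Back-substitution:
w = (0) / (462/47) = 0
v = (-188/7 - (48/7)*(0)) / (-47/7) = 4
u = (43 - (2)*(4) - (-8)*(0)) / -7 = -5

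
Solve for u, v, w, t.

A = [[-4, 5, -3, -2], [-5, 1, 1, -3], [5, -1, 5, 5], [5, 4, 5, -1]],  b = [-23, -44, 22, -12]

Forward elimination on [A|b]:
R2 <- R2 - (5/4)*R1:  [     0  -21/4   19/4   -1/2  -61/4 ]
R3 <- R3 - (-5/4)*R1:  [     0   21/4    5/4    5/2  -27/4 ]
R4 <- R4 - (-5/4)*R1:  [      0    41/4     5/4    -7/2  -163/4 ]
R3 <- R3 - (-1)*R2:  [   0    0    6    2  -22 ]
R4 <- R4 - (-41/21)*R2:  [        0         0    221/21    -94/21  -1481/21 ]
R4 <- R4 - (221/126)*R3:  [        0         0         0   -503/63  -2012/63 ]
Row echelon form:
[ -4      5    -3       -2  |       -23 ]
[  0  -21/4  19/4     -1/2  |     -61/4 ]
[  0      0     6        2  |       -22 ]
[  0      0     0  -503/63  |  -2012/63 ]
Back-substitution:
t = (-2012/63) / (-503/63) = 4
w = (-22 - (2)*(4)) / 6 = -5
v = (-61/4 - (19/4)*(-5) - (-1/2)*(4)) / (-21/4) = -2
u = (-23 - (5)*(-2) - (-3)*(-5) - (-2)*(4)) / -4 = 5

(5, -2, -5, 4)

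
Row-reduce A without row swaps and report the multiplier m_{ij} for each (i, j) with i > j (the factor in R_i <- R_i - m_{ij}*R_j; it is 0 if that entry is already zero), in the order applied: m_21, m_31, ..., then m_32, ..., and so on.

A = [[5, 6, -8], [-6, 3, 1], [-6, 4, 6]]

Forward elimination:
R2 <- R2 - (-6/5)*R1:  [     0   51/5  -43/5 ]
R3 <- R3 - (-6/5)*R1:  [     0   56/5  -18/5 ]
R3 <- R3 - (56/51)*R2:  [      0       0  298/51 ]
Multipliers (in order of application): m_{21} = -6/5, m_{31} = -6/5, m_{32} = 56/51

multipliers: -6/5, -6/5, 56/51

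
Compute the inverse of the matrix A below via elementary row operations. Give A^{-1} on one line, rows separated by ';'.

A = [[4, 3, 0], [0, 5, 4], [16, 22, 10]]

Gauss-Jordan on [A | I]:
R1 <- (1/4)*R1:  [   1  3/4    0  |  1/4    0    0 ]
R3 <- R3 - (16)*R1:  [  0  10  10  |  -4   0   1 ]
R2 <- (1/5)*R2:  [   0    1  4/5  |    0  1/5    0 ]
R1 <- R1 - (3/4)*R2:  [     1      0   -3/5  |    1/4  -3/20      0 ]
R3 <- R3 - (10)*R2:  [  0   0   2  |  -4  -2   1 ]
R3 <- (1/2)*R3:  [   0    0    1  |   -2   -1  1/2 ]
R1 <- R1 - (-3/5)*R3:  [      1       0       0  |  -19/20    -3/4    3/10 ]
R2 <- R2 - (4/5)*R3:  [    0     1     0  |   8/5     1  -2/5 ]
Right block of [I | A^{-1}] is the inverse:
[ -19/20  -3/4  3/10 ]
[    8/5     1  -2/5 ]
[     -2    -1   1/2 ]

inverse = [-19/20 -3/4 3/10; 8/5 1 -2/5; -2 -1 1/2]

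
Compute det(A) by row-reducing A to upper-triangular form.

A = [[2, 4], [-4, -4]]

Forward elimination:
R2 <- R2 - (-2)*R1:  [ 0  4 ]
Upper-triangular form:
[ 2  4 ]
[ 0  4 ]
det(A) = (-1)^0 * (2) * (4) = 8  (0 row swaps -> sign +1)

det(A) = 8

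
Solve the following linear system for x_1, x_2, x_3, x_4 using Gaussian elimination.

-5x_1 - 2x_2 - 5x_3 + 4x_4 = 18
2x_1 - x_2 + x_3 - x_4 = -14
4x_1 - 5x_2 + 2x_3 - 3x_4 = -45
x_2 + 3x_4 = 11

(-3, 5, -1, 2)

Forward elimination on [A|b]:
R2 <- R2 - (-2/5)*R1:  [     0   -9/5     -1    3/5  -34/5 ]
R3 <- R3 - (-4/5)*R1:  [      0   -33/5      -2     1/5  -153/5 ]
R3 <- R3 - (11/3)*R2:  [     0      0    5/3     -2  -17/3 ]
R4 <- R4 - (-5/9)*R2:  [    0     0  -5/9  10/3  65/9 ]
R4 <- R4 - (-1/3)*R3:  [    0     0     0   8/3  16/3 ]
Row echelon form:
[ -5    -2   -5    4  |     18 ]
[  0  -9/5   -1  3/5  |  -34/5 ]
[  0     0  5/3   -2  |  -17/3 ]
[  0     0    0  8/3  |   16/3 ]
Back-substitution:
x_4 = (16/3) / (8/3) = 2
x_3 = (-17/3 - (-2)*(2)) / (5/3) = -1
x_2 = (-34/5 - (-1)*(-1) - (3/5)*(2)) / (-9/5) = 5
x_1 = (18 - (-2)*(5) - (-5)*(-1) - (4)*(2)) / -5 = -3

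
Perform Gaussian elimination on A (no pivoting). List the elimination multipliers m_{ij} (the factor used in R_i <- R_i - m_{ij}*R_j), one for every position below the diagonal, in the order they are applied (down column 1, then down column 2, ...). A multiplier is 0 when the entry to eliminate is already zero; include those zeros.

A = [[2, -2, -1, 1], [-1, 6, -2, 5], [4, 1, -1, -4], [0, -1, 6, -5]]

Forward elimination:
R2 <- R2 - (-1/2)*R1:  [    0     5  -5/2  11/2 ]
R3 <- R3 - (2)*R1:  [  0   5   1  -6 ]
R4: entry in column 1 is already 0 -> m_{41} = 0 (no row operation needed)
R3 <- R3 - (1)*R2:  [     0      0    7/2  -23/2 ]
R4 <- R4 - (-1/5)*R2:  [      0       0    11/2  -39/10 ]
R4 <- R4 - (11/7)*R3:  [      0       0       0  496/35 ]
Multipliers (in order of application): m_{21} = -1/2, m_{31} = 2, m_{41} = 0, m_{32} = 1, m_{42} = -1/5, m_{43} = 11/7

multipliers: -1/2, 2, 0, 1, -1/5, 11/7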